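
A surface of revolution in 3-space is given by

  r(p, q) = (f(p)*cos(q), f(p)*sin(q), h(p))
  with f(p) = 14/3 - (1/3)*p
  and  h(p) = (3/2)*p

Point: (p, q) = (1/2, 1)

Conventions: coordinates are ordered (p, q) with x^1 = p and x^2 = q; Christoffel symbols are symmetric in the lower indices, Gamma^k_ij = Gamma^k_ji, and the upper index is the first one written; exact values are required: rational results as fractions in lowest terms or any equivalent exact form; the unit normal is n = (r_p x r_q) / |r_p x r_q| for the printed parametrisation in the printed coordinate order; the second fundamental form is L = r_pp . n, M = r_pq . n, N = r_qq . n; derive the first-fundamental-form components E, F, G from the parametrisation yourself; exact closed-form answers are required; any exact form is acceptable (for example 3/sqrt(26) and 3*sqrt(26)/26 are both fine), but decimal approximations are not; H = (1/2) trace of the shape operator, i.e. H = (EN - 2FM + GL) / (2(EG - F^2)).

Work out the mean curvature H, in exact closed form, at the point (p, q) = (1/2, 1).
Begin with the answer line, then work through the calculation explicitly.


Answer: H = sqrt(85)/85

f = 9/2, f' = -1/3, f'' = 0, h' = 3/2, h'' = 0
E = 85/36, F = 0, G = 81/4; answer radicand W^2 = 85/36
unnormalised second-form numerators: l = 0, m = 0, n = 27/4; L = l/sqrt(85/36), and similarly M = m/sqrt(W^2), N = n/sqrt(W^2)
H = (E*n - 2*F*m + G*l) / (2*(EG - F^2)*sqrt(W^2)); E*n - 2*F*m + G*l = 255/16, EG - F^2 = 765/16, so H = (1/6)/sqrt(85/36)


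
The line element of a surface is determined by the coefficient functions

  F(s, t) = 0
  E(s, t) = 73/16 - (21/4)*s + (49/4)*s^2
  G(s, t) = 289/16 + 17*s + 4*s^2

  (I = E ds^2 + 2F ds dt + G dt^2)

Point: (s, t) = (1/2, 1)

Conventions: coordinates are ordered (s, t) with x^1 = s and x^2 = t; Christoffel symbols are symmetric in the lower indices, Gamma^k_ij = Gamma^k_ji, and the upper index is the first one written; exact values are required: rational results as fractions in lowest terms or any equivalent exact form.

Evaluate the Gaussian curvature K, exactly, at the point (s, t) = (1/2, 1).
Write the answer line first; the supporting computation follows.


Answer: K = 4/75

E = 5, F = 0, G = 441/16, EG - F^2 = 2205/16 at the point
E_s = 7, E_t = 0, F_s = 0, F_t = 0, G_s = 21, G_t = 0
E_tt = 0, F_st = 0, G_ss = 8
The intrinsic route: Brioschi's K = (det M1 - det M2)/(EG - F^2)^2.
M1 = [[-E_tt/2 + F_st - G_ss/2, E_s/2, F_s - E_t/2], [F_t - G_s/2, E, F], [G_t/2, F, G]] = [[-4, 7/2, 0], [-21/2, 5, 0], [0, 0, 441/16]]; det M1 = 29547/64
M2 = [[0, E_t/2, G_s/2], [E_t/2, E, F], [G_s/2, F, G]] = [[0, 0, 21/2], [0, 5, 0], [21/2, 0, 441/16]]; det M2 = -2205/4
det M1 - det M2 = 64827/64; K = 64827/64 / (2205/16)^2 = 4/75


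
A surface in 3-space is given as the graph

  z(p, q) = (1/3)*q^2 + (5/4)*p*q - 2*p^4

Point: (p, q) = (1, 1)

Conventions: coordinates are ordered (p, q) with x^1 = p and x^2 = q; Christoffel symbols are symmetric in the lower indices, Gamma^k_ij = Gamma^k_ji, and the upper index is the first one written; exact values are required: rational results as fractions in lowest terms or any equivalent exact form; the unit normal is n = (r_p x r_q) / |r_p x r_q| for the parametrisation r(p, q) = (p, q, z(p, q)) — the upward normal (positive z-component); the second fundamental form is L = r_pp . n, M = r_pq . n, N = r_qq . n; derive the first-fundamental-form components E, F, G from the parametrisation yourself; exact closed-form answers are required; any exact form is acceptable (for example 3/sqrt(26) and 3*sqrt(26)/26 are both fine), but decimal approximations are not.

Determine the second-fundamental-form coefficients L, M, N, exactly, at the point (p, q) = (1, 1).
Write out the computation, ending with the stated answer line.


z_p = -27/4, z_q = 23/12, z_pp = -24, z_pq = 5/4, z_qq = 2/3
E = 745/16, F = -207/16, G = 673/144; answer radicand W^2 = 3617/72
unnormalised second-form numerators: l = -24, m = 5/4, n = 2/3; L = l/sqrt(3617/72), and similarly M = m/sqrt(W^2), N = n/sqrt(W^2)

Answer: L = -144*sqrt(7234)/3617, M = 15*sqrt(7234)/7234, N = 4*sqrt(7234)/3617


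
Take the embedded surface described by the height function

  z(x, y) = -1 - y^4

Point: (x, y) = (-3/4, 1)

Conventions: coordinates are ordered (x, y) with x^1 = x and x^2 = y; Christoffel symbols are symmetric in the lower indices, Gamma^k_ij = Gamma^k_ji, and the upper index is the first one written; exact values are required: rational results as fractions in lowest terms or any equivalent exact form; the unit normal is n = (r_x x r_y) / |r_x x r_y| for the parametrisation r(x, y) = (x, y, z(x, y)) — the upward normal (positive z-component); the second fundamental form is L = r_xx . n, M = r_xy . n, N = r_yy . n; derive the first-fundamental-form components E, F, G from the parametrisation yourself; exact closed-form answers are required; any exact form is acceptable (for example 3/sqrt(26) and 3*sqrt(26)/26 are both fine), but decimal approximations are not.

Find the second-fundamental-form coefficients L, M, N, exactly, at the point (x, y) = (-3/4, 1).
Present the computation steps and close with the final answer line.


z_x = 0, z_y = -4, z_xx = 0, z_xy = 0, z_yy = -12
E = 1, F = 0, G = 17; answer radicand W^2 = 17
unnormalised second-form numerators: l = 0, m = 0, n = -12; L = l/sqrt(17), and similarly M = m/sqrt(W^2), N = n/sqrt(W^2)

Answer: L = 0, M = 0, N = -12*sqrt(17)/17


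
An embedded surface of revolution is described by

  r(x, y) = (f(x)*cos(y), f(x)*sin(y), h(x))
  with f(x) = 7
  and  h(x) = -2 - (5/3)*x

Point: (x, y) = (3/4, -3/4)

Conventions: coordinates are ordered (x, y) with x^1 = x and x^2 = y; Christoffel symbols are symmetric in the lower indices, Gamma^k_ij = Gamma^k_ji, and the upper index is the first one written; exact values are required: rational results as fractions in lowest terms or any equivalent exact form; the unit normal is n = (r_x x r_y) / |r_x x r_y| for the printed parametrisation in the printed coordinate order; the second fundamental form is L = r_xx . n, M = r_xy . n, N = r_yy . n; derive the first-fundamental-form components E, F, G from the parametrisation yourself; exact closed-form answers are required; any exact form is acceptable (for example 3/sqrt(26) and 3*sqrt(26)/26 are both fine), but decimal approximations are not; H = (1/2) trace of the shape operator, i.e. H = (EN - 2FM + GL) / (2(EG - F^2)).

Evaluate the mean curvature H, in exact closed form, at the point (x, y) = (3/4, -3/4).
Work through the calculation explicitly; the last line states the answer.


f = 7, f' = 0, f'' = 0, h' = -5/3, h'' = 0
E = 25/9, F = 0, G = 49; answer radicand W^2 = 25/9
unnormalised second-form numerators: l = 0, m = 0, n = -35/3; L = l/sqrt(25/9), and similarly M = m/sqrt(W^2), N = n/sqrt(W^2)
H = (E*n - 2*F*m + G*l) / (2*(EG - F^2)*sqrt(W^2)); E*n - 2*F*m + G*l = -875/27, EG - F^2 = 1225/9, so H = (-5/42)/sqrt(25/9)

Answer: H = -1/14


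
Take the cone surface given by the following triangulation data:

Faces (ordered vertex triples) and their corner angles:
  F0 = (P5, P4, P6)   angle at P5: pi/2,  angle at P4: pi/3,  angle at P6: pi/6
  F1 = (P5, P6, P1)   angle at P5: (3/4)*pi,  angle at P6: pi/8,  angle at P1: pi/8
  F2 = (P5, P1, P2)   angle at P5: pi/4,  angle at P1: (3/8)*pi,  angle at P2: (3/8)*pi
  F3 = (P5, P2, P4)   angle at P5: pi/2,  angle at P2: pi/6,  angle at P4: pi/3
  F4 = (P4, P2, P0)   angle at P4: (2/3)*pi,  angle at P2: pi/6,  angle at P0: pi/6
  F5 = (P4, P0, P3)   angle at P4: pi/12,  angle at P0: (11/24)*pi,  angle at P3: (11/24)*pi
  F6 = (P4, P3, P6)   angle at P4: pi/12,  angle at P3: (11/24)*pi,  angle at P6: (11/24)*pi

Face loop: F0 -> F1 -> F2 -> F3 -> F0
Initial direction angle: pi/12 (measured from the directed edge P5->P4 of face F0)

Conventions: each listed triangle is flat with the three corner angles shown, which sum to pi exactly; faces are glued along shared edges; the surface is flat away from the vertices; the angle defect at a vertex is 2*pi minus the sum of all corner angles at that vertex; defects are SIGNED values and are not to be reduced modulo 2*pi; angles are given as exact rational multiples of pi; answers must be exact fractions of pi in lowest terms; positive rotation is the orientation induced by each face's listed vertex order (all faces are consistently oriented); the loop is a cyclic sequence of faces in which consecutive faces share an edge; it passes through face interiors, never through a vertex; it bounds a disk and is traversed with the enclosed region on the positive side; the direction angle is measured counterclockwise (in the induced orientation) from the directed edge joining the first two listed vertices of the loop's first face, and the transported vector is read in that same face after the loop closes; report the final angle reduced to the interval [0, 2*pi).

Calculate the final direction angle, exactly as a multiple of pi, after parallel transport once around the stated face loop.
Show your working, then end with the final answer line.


enclosed vertex P5: corner angles sum to 2*pi, defect = 2*pi - 2*pi = 0
transport around the loop rotates by the sum of enclosed defects; add to the initial angle mod 2*pi
final angle = pi/12 + 0 = pi/12 (mod 2*pi)

Answer: final direction angle = pi/12


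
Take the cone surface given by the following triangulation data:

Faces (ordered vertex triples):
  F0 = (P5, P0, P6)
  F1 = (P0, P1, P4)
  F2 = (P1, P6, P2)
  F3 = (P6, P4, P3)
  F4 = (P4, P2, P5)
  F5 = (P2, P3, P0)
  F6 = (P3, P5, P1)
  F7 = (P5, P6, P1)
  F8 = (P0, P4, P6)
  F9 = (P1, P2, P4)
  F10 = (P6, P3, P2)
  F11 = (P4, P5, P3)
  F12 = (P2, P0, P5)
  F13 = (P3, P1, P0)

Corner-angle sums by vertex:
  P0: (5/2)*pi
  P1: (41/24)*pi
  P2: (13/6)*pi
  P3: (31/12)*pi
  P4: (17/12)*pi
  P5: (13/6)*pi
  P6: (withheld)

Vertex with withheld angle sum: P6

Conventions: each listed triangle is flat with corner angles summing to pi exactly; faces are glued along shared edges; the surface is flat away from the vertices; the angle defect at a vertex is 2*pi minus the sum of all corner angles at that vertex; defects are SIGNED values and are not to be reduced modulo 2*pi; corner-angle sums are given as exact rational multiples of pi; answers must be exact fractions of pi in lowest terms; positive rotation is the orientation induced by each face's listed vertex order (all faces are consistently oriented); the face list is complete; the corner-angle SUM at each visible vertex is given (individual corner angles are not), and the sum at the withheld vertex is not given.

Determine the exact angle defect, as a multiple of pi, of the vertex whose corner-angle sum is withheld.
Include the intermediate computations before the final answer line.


V = 7, E = 21, F = 14; chi = V - E + F = 0
Gauss-Bonnet: total defect = 2*pi*chi = 0; visible defects sum to (-13/24)*pi

Answer: defect(P6) = (13/24)*pi


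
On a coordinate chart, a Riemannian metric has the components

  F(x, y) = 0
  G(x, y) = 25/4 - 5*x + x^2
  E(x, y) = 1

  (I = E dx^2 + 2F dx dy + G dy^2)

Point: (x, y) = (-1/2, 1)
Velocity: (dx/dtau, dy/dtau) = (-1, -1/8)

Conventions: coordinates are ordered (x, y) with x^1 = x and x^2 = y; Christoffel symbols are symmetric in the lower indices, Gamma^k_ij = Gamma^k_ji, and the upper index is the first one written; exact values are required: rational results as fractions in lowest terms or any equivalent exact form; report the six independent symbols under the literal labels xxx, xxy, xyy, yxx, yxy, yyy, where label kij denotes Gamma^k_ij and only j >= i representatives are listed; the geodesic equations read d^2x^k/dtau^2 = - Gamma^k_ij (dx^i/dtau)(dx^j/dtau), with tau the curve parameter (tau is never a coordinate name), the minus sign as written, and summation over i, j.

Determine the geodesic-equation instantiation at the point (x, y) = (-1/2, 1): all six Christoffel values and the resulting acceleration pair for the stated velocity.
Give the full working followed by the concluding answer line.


E = 1, F = 0, G = 9 at the point
E_x = 0, E_y = 0, F_x = 0, F_y = 0, G_x = -6, G_y = 0
EG - F^2 = 9;  g^inv = (1/9) * [[9, 0], [0, 1]]
first-kind symbols [ij,l] = (1/2)(d_i g_jl + d_j g_il - d_l g_ij): [xx,x] = E_x/2 = 0, [xx,y] = F_x - E_y/2 = 0, [xy,x] = E_y/2 = 0, [xy,y] = G_x/2 = -3, [yy,x] = F_y - G_x/2 = 3, [yy,y] = G_y/2 = 0
Gamma^x_ij = (G*[ij,x] - F*[ij,y])/(EG - F^2), Gamma^y_ij = (E*[ij,y] - F*[ij,x])/(EG - F^2)
Gamma_xxx = 0, Gamma_xxy = 0, Gamma_xyy = 3, Gamma_yxx = 0, Gamma_yxy = -1/3, Gamma_yyy = 0
d^2x/dtau^2 = -(Gamma_xxx*(-1)^2 + 2*Gamma_xxy*(-1)*(-1/8) + Gamma_xyy*(-1/8)^2) = -3/64
d^2y/dtau^2 = -(Gamma_yxx*(-1)^2 + 2*Gamma_yxy*(-1)*(-1/8) + Gamma_yyy*(-1/8)^2) = 1/12

Answer: Gamma_xxx = 0, Gamma_xxy = 0, Gamma_xyy = 3, Gamma_yxx = 0, Gamma_yxy = -1/3, Gamma_yyy = 0; accelerations (d^2x/dtau^2, d^2y/dtau^2) = (-3/64, 1/12)


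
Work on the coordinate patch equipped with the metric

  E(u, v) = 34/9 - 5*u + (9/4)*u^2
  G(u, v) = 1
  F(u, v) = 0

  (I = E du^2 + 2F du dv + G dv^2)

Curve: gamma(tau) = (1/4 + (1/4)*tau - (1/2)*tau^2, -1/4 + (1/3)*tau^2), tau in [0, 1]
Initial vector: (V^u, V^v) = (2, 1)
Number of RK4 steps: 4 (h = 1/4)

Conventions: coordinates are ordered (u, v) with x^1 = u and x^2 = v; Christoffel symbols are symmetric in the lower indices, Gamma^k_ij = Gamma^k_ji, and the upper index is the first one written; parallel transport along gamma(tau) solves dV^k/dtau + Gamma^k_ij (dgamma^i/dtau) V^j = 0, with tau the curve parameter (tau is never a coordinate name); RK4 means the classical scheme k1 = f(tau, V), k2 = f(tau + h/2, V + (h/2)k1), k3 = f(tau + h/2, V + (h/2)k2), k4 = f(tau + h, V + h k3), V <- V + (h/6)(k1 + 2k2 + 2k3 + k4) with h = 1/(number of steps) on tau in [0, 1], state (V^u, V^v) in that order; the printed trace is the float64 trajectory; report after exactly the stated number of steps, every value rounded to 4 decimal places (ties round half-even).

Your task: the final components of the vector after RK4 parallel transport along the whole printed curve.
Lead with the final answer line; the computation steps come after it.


Answer: V^u = 1.6809, V^v = 1.0000

gamma'(tau) = (1/4 - tau, (2/3)*tau); f(tau, V)^k = -Gamma^k_ij(gamma(tau)) gamma'^i(tau) V^j; h = 1/4; intermediate values shown to 6 dp
curve data and Christoffel symbols at the stage parameters:
  tau = 0.000000: gamma = (0.250000, -0.250000), gamma' = (0.250000, 0.000000); Gamma_uuu = -0.726090, Gamma_uuv = 0.000000, Gamma_uvv = 0.000000, Gamma_vuu = 0.000000, Gamma_vuv = 0.000000, Gamma_vvv = 0.000000
  tau = 0.125000: gamma = (0.273438, -0.244792), gamma' = (0.125000, 0.083333); Gamma_uuu = -0.730864, Gamma_uuv = 0.000000, Gamma_uvv = 0.000000, Gamma_vuu = 0.000000, Gamma_vuv = 0.000000, Gamma_vvv = 0.000000
  tau = 0.250000: gamma = (0.281250, -0.229167), gamma' = (0.000000, 0.166667); Gamma_uuu = -0.732372, Gamma_uuv = 0.000000, Gamma_uvv = 0.000000, Gamma_vuu = 0.000000, Gamma_vuv = 0.000000, Gamma_vvv = 0.000000
  tau = 0.375000: gamma = (0.273438, -0.203125), gamma' = (-0.125000, 0.250000); Gamma_uuu = -0.730864, Gamma_uuv = 0.000000, Gamma_uvv = 0.000000, Gamma_vuu = 0.000000, Gamma_vuv = 0.000000, Gamma_vvv = 0.000000
  tau = 0.500000: gamma = (0.250000, -0.166667), gamma' = (-0.250000, 0.333333); Gamma_uuu = -0.726090, Gamma_uuv = 0.000000, Gamma_uvv = 0.000000, Gamma_vuu = 0.000000, Gamma_vuv = 0.000000, Gamma_vvv = 0.000000
  tau = 0.625000: gamma = (0.210938, -0.119792), gamma' = (-0.375000, 0.416667); Gamma_uuu = -0.717409, Gamma_uuv = 0.000000, Gamma_uvv = 0.000000, Gamma_vuu = 0.000000, Gamma_vuv = 0.000000, Gamma_vvv = 0.000000
  tau = 0.750000: gamma = (0.156250, -0.062500), gamma' = (-0.500000, 0.500000); Gamma_uuu = -0.704069, Gamma_uuv = 0.000000, Gamma_uvv = 0.000000, Gamma_vuu = 0.000000, Gamma_vuv = 0.000000, Gamma_vvv = 0.000000
  tau = 0.875000: gamma = (0.085938, 0.005208), gamma' = (-0.625000, 0.583333); Gamma_uuu = -0.685540, Gamma_uuv = 0.000000, Gamma_uvv = 0.000000, Gamma_vuu = 0.000000, Gamma_vuv = 0.000000, Gamma_vvv = 0.000000
  tau = 1.000000: gamma = (0.000000, 0.083333), gamma' = (-0.750000, 0.666667); Gamma_uuu = -0.661765, Gamma_uuv = 0.000000, Gamma_uvv = 0.000000, Gamma_vuu = 0.000000, Gamma_vuv = 0.000000, Gamma_vvv = 0.000000
step 0: V^u = 2.0000, V^v = 1.0000
step 1: k1 = (0.363045, 0.000000), k2 = (0.186862, 0.000000), k3 = (0.184850, 0.000000), k4 = (0.000000, 0.000000); V <- V + (h/6)(k1 + 2k2 + 2k3 + k4): V^u = 2.0461, V^v = 1.0000
step 2: k1 = (0.000000, 0.000000), k2 = (-0.186928, 0.000000), k3 = (-0.184793, 0.000000), k4 = (-0.363028, 0.000000); V <- V + (h/6)(k1 + 2k2 + 2k3 + k4): V^u = 2.0000, V^v = 1.0000
step 3: k1 = (-0.363045, 0.000000), k2 = (-0.525848, 0.000000), k3 = (-0.520373, 0.000000), k4 = (-0.658272, 0.000000); V <- V + (h/6)(k1 + 2k2 + 2k3 + k4): V^u = 1.8703, V^v = 1.0000
step 4: k1 = (-0.658396, 0.000000), k2 = (-0.766074, 0.000000), k3 = (-0.760307, 0.000000), k4 = (-0.833915, 0.000000); V <- V + (h/6)(k1 + 2k2 + 2k3 + k4): V^u = 1.6809, V^v = 1.0000


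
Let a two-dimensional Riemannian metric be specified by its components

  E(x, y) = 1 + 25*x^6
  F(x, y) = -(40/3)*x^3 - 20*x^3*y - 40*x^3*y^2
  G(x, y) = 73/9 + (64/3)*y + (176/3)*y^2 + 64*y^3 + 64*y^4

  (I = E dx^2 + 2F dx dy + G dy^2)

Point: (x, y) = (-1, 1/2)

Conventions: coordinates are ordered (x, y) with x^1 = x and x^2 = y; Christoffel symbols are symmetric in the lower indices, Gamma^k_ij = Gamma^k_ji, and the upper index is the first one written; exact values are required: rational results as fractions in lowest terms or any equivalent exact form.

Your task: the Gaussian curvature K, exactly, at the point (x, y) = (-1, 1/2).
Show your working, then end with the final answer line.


E = 26, F = 100/3, G = 409/9, EG - F^2 = 634/9 at the point
E_x = -150, E_y = 0, F_x = -100, F_y = 60, G_x = 0, G_y = 160
E_yy = 0, F_xy = -180, G_xx = 0
Using the Brioschi determinant formula for K from the metric derivatives:
M1 = [[-E_yy/2 + F_xy - G_xx/2, E_x/2, F_x - E_y/2], [F_y - G_x/2, E, F], [G_y/2, F, G]] = [[-180, -75, -100], [60, 26, 100/3], [80, 100/3, 409/9]]; det M1 = -180
M2 = [[0, E_y/2, G_x/2], [E_y/2, E, F], [G_x/2, F, G]] = [[0, 0, 0], [0, 26, 100/3], [0, 100/3, 409/9]]; det M2 = 0
det M1 - det M2 = -180; K = -180 / (634/9)^2 = -3645/100489

Answer: K = -3645/100489


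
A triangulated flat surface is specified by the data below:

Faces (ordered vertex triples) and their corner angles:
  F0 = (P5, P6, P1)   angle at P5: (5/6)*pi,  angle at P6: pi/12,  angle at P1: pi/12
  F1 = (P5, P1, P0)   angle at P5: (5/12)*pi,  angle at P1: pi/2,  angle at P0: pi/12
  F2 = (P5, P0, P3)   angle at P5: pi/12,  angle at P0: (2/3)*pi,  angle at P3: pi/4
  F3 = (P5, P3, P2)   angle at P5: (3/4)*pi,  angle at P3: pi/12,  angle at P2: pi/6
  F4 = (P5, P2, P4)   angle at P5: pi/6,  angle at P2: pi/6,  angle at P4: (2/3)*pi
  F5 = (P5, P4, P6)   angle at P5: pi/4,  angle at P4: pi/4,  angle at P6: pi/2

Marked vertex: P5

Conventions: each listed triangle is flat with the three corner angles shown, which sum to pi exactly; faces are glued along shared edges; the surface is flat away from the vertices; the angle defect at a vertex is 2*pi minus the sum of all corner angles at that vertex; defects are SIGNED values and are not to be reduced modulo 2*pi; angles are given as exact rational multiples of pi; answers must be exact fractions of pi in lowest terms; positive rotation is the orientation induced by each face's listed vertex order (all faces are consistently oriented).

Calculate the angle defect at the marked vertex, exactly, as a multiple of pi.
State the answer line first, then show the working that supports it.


Answer: defect(P5) = -pi/2

Sum of corner angles at P5: (5/2)*pi
defect = 2*pi - (5/2)*pi


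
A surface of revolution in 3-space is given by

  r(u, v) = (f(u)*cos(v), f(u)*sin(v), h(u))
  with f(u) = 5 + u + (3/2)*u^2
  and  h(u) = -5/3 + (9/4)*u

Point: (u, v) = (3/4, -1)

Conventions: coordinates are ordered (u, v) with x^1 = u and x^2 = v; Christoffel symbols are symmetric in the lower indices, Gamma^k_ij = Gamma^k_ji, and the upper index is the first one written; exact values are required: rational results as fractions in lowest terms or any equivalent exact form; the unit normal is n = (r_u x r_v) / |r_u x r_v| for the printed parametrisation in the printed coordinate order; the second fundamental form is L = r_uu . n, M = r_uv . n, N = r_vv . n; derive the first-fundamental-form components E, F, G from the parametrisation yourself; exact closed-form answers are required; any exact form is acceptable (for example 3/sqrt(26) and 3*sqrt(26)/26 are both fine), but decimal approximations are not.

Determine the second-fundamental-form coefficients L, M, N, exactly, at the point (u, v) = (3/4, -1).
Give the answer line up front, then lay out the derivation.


Answer: L = -27*sqrt(10)/50, M = 0, N = 1899*sqrt(10)/1600

f = 211/32, f' = 13/4, f'' = 3, h' = 9/4, h'' = 0
E = 125/8, F = 0, G = 44521/1024; answer radicand W^2 = 125/8
unnormalised second-form numerators: l = -27/4, m = 0, n = 1899/128; L = l/sqrt(125/8), and similarly M = m/sqrt(W^2), N = n/sqrt(W^2)


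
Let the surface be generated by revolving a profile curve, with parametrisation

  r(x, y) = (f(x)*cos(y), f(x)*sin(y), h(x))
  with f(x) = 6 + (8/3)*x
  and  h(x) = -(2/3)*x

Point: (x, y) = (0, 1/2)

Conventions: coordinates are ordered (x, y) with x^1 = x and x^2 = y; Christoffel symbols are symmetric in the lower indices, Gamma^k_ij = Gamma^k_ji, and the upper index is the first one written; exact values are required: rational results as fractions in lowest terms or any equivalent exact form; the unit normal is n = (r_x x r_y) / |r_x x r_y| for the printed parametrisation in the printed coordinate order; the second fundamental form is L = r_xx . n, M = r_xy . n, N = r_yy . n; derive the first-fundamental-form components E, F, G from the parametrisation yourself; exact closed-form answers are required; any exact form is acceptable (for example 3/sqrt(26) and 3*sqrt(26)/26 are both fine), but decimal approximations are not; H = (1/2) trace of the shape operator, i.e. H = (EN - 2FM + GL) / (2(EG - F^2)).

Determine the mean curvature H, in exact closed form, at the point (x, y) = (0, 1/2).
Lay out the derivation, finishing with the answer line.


f = 6, f' = 8/3, f'' = 0, h' = -2/3, h'' = 0
E = 68/9, F = 0, G = 36; answer radicand W^2 = 68/9
unnormalised second-form numerators: l = 0, m = 0, n = -4; L = l/sqrt(68/9), and similarly M = m/sqrt(W^2), N = n/sqrt(W^2)
H = (E*n - 2*F*m + G*l) / (2*(EG - F^2)*sqrt(W^2)); E*n - 2*F*m + G*l = -272/9, EG - F^2 = 272, so H = (-1/18)/sqrt(68/9)

Answer: H = -sqrt(17)/204


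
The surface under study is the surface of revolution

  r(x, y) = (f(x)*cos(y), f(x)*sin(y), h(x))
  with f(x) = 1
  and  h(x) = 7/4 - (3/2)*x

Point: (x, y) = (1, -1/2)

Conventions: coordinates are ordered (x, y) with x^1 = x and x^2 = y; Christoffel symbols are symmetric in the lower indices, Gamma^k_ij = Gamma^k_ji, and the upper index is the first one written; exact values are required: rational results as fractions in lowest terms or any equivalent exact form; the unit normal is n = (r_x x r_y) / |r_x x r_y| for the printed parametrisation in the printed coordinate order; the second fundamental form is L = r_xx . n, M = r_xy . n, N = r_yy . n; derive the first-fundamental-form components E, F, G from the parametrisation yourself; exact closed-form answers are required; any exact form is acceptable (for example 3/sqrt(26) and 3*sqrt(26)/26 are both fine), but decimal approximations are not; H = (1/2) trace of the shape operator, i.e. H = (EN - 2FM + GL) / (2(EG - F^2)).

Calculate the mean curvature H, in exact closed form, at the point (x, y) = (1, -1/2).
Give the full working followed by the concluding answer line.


f = 1, f' = 0, f'' = 0, h' = -3/2, h'' = 0
E = 9/4, F = 0, G = 1; answer radicand W^2 = 9/4
unnormalised second-form numerators: l = 0, m = 0, n = -3/2; L = l/sqrt(9/4), and similarly M = m/sqrt(W^2), N = n/sqrt(W^2)
H = (E*n - 2*F*m + G*l) / (2*(EG - F^2)*sqrt(W^2)); E*n - 2*F*m + G*l = -27/8, EG - F^2 = 9/4, so H = (-3/4)/sqrt(9/4)

Answer: H = -1/2


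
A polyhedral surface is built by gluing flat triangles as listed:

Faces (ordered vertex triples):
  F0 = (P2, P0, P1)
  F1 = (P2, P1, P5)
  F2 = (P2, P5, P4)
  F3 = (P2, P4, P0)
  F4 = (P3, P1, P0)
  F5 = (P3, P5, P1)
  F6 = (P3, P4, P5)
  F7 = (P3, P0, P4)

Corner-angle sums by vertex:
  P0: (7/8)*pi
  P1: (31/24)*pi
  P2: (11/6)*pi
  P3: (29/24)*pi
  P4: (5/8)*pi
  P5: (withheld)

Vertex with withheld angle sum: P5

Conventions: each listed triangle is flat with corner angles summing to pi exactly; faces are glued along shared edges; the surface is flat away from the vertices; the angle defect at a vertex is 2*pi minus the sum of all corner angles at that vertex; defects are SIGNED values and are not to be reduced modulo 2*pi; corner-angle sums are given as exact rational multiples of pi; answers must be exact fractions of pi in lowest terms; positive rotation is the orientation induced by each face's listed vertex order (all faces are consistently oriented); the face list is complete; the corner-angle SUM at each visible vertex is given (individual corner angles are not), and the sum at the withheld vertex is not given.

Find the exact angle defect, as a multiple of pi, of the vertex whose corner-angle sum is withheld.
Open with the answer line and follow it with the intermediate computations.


Answer: defect(P5) = -pi/6

V = 6, E = 12, F = 8; chi = V - E + F = 2
Gauss-Bonnet: total defect = 2*pi*chi = 4*pi; visible defects sum to (25/6)*pi


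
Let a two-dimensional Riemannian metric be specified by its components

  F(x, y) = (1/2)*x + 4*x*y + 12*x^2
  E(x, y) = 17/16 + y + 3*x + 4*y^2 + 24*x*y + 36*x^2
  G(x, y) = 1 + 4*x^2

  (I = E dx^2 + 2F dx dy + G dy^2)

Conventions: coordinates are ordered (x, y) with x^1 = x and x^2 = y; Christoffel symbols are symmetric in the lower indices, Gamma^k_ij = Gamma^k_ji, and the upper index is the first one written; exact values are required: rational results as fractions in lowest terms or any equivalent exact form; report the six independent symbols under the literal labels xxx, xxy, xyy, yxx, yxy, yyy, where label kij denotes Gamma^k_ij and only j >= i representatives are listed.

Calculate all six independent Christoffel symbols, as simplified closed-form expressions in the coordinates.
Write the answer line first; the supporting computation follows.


Answer: Gamma_xxx = (576*x + 192*y + 24)/(640*x^2 + 384*x*y + 48*x + 64*y^2 + 16*y + 17), Gamma_xxy = (192*x + 64*y + 8)/(640*x^2 + 384*x*y + 48*x + 64*y^2 + 16*y + 17), Gamma_xyy = 0, Gamma_yxx = 192*x/(640*x^2 + 384*x*y + 48*x + 64*y^2 + 16*y + 17), Gamma_yxy = 64*x/(640*x^2 + 384*x*y + 48*x + 64*y^2 + 16*y + 17), Gamma_yyy = 0

E = 17/16 + y + 3*x + 4*y^2 + 24*x*y + 36*x^2; F = (1/2)*x + 4*x*y + 12*x^2; G = 1 + 4*x^2
Gamma^k_ij = (1/2) g^{kl} (d_i g_jl + d_j g_il - d_l g_ij), with g^inv = (1/(EG-F^2)) [[G, -F], [-F, E]]
first partials: E_x = 3 + 24*y + 72*x, E_y = 1 + 8*y + 24*x, F_x = 1/2 + 4*y + 24*x, F_y = 4*x, G_x = 8*x, G_y = 0
D = EG - F^2 = 17/16 + y + 3*x + 4*y^2 + 24*x*y + 40*x^2
expanded: Gamma^x_xx = (G E_x - 2F F_x + F E_y)/(2D), Gamma^x_xy = (G E_y - F G_x)/(2D), Gamma^x_yy = (2G F_y - G G_x - F G_y)/(2D), Gamma^y_xx = (2E F_x - E E_y - F E_x)/(2D), Gamma^y_xy = (E G_x - F E_y)/(2D), Gamma^y_yy = (E G_y - 2F F_y + F G_x)/(2D); substitute and cancel common factors


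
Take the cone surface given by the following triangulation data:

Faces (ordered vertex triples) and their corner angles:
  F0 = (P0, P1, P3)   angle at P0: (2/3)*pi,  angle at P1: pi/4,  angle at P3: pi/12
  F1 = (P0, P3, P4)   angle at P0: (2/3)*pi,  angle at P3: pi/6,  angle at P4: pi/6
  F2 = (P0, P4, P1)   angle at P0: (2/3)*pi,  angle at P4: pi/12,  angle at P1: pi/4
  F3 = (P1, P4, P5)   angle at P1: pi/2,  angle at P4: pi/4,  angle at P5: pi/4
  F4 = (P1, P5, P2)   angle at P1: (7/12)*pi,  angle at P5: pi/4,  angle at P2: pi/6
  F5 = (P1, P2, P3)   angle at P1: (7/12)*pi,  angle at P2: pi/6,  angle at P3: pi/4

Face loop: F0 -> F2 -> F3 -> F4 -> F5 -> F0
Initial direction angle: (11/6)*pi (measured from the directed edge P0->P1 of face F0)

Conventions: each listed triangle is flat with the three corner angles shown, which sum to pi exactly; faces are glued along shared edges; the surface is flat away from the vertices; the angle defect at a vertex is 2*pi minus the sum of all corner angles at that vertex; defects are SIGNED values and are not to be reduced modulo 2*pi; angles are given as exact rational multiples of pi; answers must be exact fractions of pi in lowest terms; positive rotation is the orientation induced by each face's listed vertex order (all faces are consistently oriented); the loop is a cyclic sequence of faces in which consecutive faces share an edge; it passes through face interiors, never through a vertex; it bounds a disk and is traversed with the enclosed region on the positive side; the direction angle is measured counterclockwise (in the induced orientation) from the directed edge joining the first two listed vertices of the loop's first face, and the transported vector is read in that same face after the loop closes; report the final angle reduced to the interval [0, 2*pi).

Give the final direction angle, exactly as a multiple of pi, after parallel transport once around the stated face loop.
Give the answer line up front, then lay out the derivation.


Answer: final direction angle = (5/3)*pi

enclosed vertex P1: corner angles sum to (13/6)*pi, defect = 2*pi - (13/6)*pi = -pi/6
the rotation equals the total enclosed defect, so the final angle is initial + defects (mod 2*pi)
final angle = (11/6)*pi - pi/6 = (5/3)*pi (mod 2*pi)


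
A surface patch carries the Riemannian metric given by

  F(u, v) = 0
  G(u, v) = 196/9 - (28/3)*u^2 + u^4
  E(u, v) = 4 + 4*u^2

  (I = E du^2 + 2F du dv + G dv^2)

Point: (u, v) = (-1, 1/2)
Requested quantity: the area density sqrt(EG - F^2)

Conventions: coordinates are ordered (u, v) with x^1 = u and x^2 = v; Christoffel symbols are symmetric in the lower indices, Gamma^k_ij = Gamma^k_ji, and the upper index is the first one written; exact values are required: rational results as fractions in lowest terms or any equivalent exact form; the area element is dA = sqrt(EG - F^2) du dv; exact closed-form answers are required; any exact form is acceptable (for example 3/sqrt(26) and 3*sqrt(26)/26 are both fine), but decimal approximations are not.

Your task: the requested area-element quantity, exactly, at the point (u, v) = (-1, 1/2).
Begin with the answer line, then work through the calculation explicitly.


Answer: sqrt(EG - F^2) = 22*sqrt(2)/3

E = 8, F = 0, G = 121/9; EG - F^2 = 968/9


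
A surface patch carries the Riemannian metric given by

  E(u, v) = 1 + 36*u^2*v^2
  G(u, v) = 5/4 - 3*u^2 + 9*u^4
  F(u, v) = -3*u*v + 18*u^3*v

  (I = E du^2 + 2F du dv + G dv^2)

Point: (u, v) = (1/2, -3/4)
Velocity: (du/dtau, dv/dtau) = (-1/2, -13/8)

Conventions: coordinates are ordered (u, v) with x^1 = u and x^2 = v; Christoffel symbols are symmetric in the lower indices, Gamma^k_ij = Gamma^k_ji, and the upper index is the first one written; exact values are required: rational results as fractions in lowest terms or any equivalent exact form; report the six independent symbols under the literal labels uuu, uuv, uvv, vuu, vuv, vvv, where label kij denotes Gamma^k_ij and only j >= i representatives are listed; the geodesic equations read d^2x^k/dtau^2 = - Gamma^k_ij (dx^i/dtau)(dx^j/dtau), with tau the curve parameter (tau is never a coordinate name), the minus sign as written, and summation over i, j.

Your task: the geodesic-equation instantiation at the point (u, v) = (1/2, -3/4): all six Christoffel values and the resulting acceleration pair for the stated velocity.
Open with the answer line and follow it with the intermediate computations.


Answer: Gamma_uuu = 81/49, Gamma_uuv = -54/49, Gamma_uvv = 0, Gamma_vuu = -9/49, Gamma_vuv = 6/49, Gamma_vvv = 0; accelerations (d^2u/dtau^2, d^2v/dtau^2) = (135/98, -15/98)

E = 97/16, F = -9/16, G = 17/16 at the point
E_u = 81/4, E_v = -27/2, F_u = -63/8, F_v = 3/4, G_u = 3/2, G_v = 0
EG - F^2 = 49/8;  g^inv = (8/49) * [[17/16, 9/16], [9/16, 97/16]]
first-kind symbols [ij,l] = (1/2)(d_i g_jl + d_j g_il - d_l g_ij): [uu,u] = E_u/2 = 81/8, [uu,v] = F_u - E_v/2 = -9/8, [uv,u] = E_v/2 = -27/4, [uv,v] = G_u/2 = 3/4, [vv,u] = F_v - G_u/2 = 0, [vv,v] = G_v/2 = 0
Gamma^u_ij = (G*[ij,u] - F*[ij,v])/(EG - F^2), Gamma^v_ij = (E*[ij,v] - F*[ij,u])/(EG - F^2)
Gamma_uuu = 81/49, Gamma_uuv = -54/49, Gamma_uvv = 0, Gamma_vuu = -9/49, Gamma_vuv = 6/49, Gamma_vvv = 0
d^2u/dtau^2 = -(Gamma_uuu*(-1/2)^2 + 2*Gamma_uuv*(-1/2)*(-13/8) + Gamma_uvv*(-13/8)^2) = 135/98
d^2v/dtau^2 = -(Gamma_vuu*(-1/2)^2 + 2*Gamma_vuv*(-1/2)*(-13/8) + Gamma_vvv*(-13/8)^2) = -15/98


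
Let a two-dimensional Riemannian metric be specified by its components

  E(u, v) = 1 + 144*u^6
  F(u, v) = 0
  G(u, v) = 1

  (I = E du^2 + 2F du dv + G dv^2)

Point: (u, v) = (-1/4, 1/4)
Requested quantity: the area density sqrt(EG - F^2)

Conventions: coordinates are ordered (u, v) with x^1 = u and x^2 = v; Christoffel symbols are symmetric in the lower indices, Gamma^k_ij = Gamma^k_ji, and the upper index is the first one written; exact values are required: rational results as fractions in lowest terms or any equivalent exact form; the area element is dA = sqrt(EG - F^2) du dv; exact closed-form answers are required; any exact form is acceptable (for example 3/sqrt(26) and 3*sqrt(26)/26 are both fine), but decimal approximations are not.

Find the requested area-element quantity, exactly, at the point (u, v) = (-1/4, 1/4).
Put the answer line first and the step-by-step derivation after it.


Answer: sqrt(EG - F^2) = sqrt(265)/16

E = 265/256, F = 0, G = 1; EG - F^2 = 265/256


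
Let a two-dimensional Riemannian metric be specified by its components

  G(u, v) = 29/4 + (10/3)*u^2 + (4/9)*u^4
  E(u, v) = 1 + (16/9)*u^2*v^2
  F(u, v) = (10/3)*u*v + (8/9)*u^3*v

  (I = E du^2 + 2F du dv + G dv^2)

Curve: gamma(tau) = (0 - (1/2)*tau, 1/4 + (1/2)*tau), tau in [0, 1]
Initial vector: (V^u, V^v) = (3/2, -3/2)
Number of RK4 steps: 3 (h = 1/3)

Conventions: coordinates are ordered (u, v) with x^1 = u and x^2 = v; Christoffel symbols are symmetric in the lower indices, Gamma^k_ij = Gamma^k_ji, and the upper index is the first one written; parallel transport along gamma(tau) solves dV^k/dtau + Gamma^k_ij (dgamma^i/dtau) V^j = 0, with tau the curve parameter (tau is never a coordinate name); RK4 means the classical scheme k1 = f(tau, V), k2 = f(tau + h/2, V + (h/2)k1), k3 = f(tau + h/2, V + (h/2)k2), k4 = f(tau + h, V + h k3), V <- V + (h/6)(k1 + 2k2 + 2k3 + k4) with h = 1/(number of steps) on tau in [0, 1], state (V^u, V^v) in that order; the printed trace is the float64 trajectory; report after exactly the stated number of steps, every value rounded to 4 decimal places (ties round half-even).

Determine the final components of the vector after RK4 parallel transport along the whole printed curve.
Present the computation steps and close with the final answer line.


gamma'(tau) = (-1/2, 1/2); f(tau, V)^k = -Gamma^k_ij(gamma(tau)) gamma'^i(tau) V^j; h = 1/3; intermediate values shown to 6 dp
curve data and Christoffel symbols at the stage parameters:
  tau = 0.000000: gamma = (0.000000, 0.250000), gamma' = (-0.500000, 0.500000); Gamma_uuu = 0.000000, Gamma_uuv = 0.000000, Gamma_uvv = 0.000000, Gamma_vuu = 0.114943, Gamma_vuv = 0.000000, Gamma_vvv = 0.000000
  tau = 0.166667: gamma = (-0.083333, 0.333333), gamma' = (-0.500000, 0.500000); Gamma_uuu = -0.002263, Gamma_uuv = 0.000566, Gamma_uvv = 0.000000, Gamma_vuu = 0.153023, Gamma_vuv = -0.038256, Gamma_vvv = 0.000000
  tau = 0.333333: gamma = (-0.166667, 0.416667), gamma' = (-0.500000, 0.500000); Gamma_uuu = -0.006997, Gamma_uuv = 0.002799, Gamma_uvv = 0.000000, Gamma_vuu = 0.190325, Gamma_vuv = -0.076130, Gamma_vvv = 0.000000
  tau = 0.500000: gamma = (-0.250000, 0.500000), gamma' = (-0.500000, 0.500000); Gamma_uuu = -0.014839, Gamma_uuv = 0.007419, Gamma_uvv = 0.000000, Gamma_vuu = 0.226293, Gamma_vuv = -0.113146, Gamma_vvv = 0.000000
  tau = 0.666667: gamma = (-0.333333, 0.583333), gamma' = (-0.500000, 0.500000); Gamma_uuu = -0.026211, Gamma_uuv = 0.014978, Gamma_uvv = 0.000000, Gamma_vuu = 0.260242, Gamma_vuv = -0.148709, Gamma_vvv = 0.000000
  tau = 0.833333: gamma = (-0.416667, 0.666667), gamma' = (-0.500000, 0.500000); Gamma_uuu = -0.041259, Gamma_uuv = 0.025787, Gamma_uvv = 0.000000, Gamma_vuu = 0.291393, Gamma_vuv = -0.182120, Gamma_vvv = 0.000000
  tau = 1.000000: gamma = (-0.500000, 0.750000), gamma' = (-0.500000, 0.500000); Gamma_uuu = -0.059801, Gamma_uuv = 0.039867, Gamma_uvv = 0.000000, Gamma_vuu = 0.318937, Gamma_vuv = -0.212625, Gamma_vvv = 0.000000
step 0: V^u = 1.5000, V^v = -1.5000
step 1: k1 = (0.000000, 0.086207), k2 = (-0.002542, 0.171876), k3 = (-0.002537, 0.171562), k4 = (-0.009362, 0.254649); V <- V + (h/6)(k1 + 2k2 + 2k3 + k4): V^u = 1.4989, V^v = -1.4429
step 2: k1 = (-0.009361, 0.254621), k2 = (-0.021860, 0.333359), k3 = (-0.021788, 0.332263), k4 = (-0.040697, 0.404058); V <- V + (h/6)(k1 + 2k2 + 2k3 + k4): V^u = 1.4913, V^v = -1.3324
step 3: k1 = (-0.040690, 0.403998), k2 = (-0.066076, 0.466659), k3 = (-0.065799, 0.464706), k4 = (-0.096694, 0.515703); V <- V + (h/6)(k1 + 2k2 + 2k3 + k4): V^u = 1.4690, V^v = -1.1778

Answer: V^u = 1.4690, V^v = -1.1778


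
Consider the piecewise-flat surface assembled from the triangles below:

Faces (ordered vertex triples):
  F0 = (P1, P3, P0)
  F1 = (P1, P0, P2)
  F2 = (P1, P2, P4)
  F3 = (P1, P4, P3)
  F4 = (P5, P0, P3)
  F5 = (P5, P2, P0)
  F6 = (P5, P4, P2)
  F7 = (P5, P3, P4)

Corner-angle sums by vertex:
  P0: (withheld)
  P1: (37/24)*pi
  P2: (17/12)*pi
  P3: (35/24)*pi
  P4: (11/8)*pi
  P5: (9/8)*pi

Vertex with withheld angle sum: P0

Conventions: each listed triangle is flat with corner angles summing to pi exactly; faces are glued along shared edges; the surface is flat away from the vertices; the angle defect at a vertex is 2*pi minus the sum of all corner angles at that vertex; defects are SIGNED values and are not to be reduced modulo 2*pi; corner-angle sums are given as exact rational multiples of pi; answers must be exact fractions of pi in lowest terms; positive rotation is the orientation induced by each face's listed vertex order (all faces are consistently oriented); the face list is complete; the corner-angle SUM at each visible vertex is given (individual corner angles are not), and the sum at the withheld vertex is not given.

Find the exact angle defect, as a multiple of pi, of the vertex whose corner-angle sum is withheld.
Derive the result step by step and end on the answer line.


V = 6, E = 12, F = 8; chi = V - E + F = 2
Gauss-Bonnet: total defect = 2*pi*chi = 4*pi; visible defects sum to (37/12)*pi

Answer: defect(P0) = (11/12)*pi


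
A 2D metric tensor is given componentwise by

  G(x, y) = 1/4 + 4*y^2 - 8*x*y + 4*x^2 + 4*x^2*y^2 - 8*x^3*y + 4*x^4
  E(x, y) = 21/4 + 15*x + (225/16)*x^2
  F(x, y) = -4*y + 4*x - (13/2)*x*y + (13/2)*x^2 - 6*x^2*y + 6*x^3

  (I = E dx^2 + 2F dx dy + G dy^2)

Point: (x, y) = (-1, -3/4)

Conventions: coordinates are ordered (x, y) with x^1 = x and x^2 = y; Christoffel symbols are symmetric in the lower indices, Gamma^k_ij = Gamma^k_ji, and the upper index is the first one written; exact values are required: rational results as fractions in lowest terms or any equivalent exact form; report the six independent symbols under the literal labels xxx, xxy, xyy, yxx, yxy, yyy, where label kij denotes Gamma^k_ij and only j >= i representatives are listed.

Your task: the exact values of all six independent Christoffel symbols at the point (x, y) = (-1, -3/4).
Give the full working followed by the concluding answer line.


E = 69/16, F = -7/8, G = 3/4 at the point
E_x = -105/8, E_y = 0, F_x = 39/8, F_y = -7/2, G_x = -9/2, G_y = 4
EG - F^2 = 79/32;  g^inv = (32/79) * [[3/4, 7/8], [7/8, 69/16]]
first-kind symbols [ij,l] = (1/2)(d_i g_jl + d_j g_il - d_l g_ij): [xx,x] = E_x/2 = -105/16, [xx,y] = F_x - E_y/2 = 39/8, [xy,x] = E_y/2 = 0, [xy,y] = G_x/2 = -9/4, [yy,x] = F_y - G_x/2 = -5/4, [yy,y] = G_y/2 = 2
Gamma^x_ij = (G*[ij,x] - F*[ij,y])/(EG - F^2), Gamma^y_ij = (E*[ij,y] - F*[ij,x])/(EG - F^2)

Answer: Gamma_xxx = -21/79, Gamma_xxy = -63/79, Gamma_xyy = 26/79, Gamma_yxx = 489/79, Gamma_yxy = -621/158, Gamma_yyy = 241/79
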